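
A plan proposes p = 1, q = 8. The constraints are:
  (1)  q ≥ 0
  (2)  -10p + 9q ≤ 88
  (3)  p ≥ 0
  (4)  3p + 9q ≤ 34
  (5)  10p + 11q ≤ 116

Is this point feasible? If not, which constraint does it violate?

Constraint (4): 3p + 9q = 75, which is not ≤ 34. All other constraints are satisfied.

not feasible — violates (4)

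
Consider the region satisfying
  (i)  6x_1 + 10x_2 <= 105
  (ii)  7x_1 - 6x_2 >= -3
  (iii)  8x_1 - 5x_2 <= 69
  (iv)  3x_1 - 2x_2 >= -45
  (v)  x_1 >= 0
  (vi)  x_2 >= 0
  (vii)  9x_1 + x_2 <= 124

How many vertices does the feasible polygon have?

Of the 21 pairwise boundary intersections, those satisfying every inequality are:
  (300/53, 753/106)
  (243/22, 213/55)
  (0, 1/2)
  (69/8, 0)
  (0, 0)

5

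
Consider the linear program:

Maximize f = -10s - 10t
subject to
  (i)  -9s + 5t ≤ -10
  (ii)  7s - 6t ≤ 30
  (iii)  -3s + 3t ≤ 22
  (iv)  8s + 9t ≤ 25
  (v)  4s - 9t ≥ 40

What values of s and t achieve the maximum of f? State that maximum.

s = -90/19, t = -200/19, maximum f = 2900/19

Vertices and f = -10s - 10t:
  (-90/19, -200/19) → f = 2900/19
  (-110/61, -320/61) → f = 4300/61
  (10/13, -160/39) → f = 100/3

The binding constraints are -9s + 5t = -10 and 7s - 6t = 30.
Solving simultaneously gives s = -90/19, t = -200/19.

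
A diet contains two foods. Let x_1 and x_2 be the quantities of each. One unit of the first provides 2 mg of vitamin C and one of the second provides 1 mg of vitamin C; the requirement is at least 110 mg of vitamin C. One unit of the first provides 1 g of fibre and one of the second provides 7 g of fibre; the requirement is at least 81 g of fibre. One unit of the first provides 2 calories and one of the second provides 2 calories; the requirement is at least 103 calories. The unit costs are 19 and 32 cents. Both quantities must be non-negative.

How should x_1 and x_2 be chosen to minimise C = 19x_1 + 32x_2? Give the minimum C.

x_1 = 53, x_2 = 4, minimum C = 1135

Vertices and C = 19x_1 + 32x_2:
  (0, 110) → C = 3520
  (81, 0) → C = 1539
  (53, 4) → C = 1135
The feasible region is unbounded (it extends along (0, 1), (1, 0)), but C strictly increases along every unbounded feasible direction, so there is no improving ray and the minimum is attained at a vertex.

The optimum lies where 2x_1 + x_2 = 110 and x_1 + 7x_2 = 81.
Solving simultaneously gives x_1 = 53, x_2 = 4.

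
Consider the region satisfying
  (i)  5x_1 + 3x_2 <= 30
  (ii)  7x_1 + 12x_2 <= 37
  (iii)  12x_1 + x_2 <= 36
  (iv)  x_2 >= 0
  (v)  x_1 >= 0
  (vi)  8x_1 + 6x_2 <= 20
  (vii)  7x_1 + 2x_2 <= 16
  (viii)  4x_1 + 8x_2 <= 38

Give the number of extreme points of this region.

5

Pairwise boundary intersections that survive every other constraint:
  (0, 37/12)
  (1/3, 26/9)
  (0, 0)
  (16/7, 0)
  (28/13, 6/13)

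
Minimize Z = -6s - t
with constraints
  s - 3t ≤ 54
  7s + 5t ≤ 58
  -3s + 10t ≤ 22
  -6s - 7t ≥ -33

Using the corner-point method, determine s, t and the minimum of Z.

s = 222/13, t = -160/13, minimum Z = -1172/13

Corner points and Z = -6s - t:
  (222/13, -160/13) → Z = -1172/13
  (241/19, -117/19) → Z = -1329/19
  (176/81, 77/27) → Z = -143/9
The feasible region is unbounded (it extends along (-3, -1), (-10, -3)), but Z strictly increases along every unbounded feasible direction, so there is no improving ray and the minimum is attained at a vertex.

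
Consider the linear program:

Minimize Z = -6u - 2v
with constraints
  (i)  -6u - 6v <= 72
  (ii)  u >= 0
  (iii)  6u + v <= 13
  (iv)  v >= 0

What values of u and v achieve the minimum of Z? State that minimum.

u = 0, v = 13, minimum Z = -26

Vertices and Z = -6u - 2v:
  (0, 13) → Z = -26
  (0, 0) → Z = 0
  (13/6, 0) → Z = -13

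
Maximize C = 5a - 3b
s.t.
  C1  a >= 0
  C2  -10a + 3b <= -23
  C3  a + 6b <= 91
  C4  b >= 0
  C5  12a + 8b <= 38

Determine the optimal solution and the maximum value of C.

a = 19/6, b = 0, maximum C = 95/6

Feasible corners and C = 5a - 3b:
  (23/10, 0) → C = 23/2
  (149/58, 26/29) → C = 589/58
  (19/6, 0) → C = 95/6

At the optimal vertex, b = 0 and 12a + 8b = 38.
Solving simultaneously gives a = 19/6, b = 0.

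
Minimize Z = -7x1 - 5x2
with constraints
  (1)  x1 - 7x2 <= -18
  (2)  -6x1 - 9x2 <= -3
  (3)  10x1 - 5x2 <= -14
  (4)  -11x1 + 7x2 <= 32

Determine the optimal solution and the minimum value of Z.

x1 = 62/15, x2 = 166/15, minimum Z = -1264/15

Vertices and Z = -7x1 - 5x2:
  (-8/65, 166/65) → Z = -774/65
  (-7/5, 83/35) → Z = -72/35
  (62/15, 166/15) → Z = -1264/15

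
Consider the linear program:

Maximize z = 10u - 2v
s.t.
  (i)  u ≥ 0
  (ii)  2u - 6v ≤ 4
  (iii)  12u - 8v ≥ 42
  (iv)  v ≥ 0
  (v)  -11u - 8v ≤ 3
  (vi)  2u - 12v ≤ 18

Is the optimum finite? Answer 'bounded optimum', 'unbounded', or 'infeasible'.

From the feasible point (55/14, 9/14), moving in the direction (6, 2) keeps every constraint satisfied while z increases without bound.

unbounded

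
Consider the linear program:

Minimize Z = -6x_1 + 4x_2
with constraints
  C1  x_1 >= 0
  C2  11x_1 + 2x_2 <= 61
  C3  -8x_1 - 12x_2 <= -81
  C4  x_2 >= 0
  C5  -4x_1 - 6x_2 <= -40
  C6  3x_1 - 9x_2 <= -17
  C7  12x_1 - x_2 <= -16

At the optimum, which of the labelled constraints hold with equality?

C1 and C7

Extreme points and Z = -6x_1 + 4x_2:
  (0, 61/2) → Z = 122
  (0, 16) → Z = 64
  (29/35, 908/35) → Z = 494/5

The minimum is at (0, 16). Substituting into each constraint, equality holds for C1 and C7; the remaining constraints have slack.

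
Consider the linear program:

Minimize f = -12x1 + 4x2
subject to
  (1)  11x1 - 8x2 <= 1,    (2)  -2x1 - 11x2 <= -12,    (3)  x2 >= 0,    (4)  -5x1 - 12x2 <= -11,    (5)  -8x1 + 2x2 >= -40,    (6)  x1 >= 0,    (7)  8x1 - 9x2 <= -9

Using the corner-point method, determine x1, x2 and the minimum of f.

x1 = 53/7, x2 = 72/7, minimum f = -348/7

Vertices and f = -12x1 + 4x2:
  (53/7, 72/7) → f = -348/7
  (81/35, 107/35) → f = -544/35
  (0, 12/11) → f = 48/11
  (9/106, 57/53) → f = 174/53
The feasible region is unbounded (it extends along (0, 1), (1, 4)), but f strictly increases along every unbounded feasible direction, so there is no improving ray and the minimum is attained at a vertex.

The optimum lies where 11x1 - 8x2 = 1 and -8x1 + 2x2 = -40.
Solving simultaneously gives x1 = 53/7, x2 = 72/7.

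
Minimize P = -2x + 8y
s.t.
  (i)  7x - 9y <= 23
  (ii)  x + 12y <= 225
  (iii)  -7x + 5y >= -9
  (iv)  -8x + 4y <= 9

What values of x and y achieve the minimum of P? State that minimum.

Vertices and P = -2x + 8y:
  (-17/14, -7/2) → P = -179/7
  (-173/44, -247/44) → P = -815/22
  (1233/89, 1566/89) → P = 10062/89
  (198/25, 1809/100) → P = 3222/25

The optimum lies where 7x - 9y = 23 and -8x + 4y = 9.
Solving simultaneously gives x = -173/44, y = -247/44.

x = -173/44, y = -247/44, minimum P = -815/22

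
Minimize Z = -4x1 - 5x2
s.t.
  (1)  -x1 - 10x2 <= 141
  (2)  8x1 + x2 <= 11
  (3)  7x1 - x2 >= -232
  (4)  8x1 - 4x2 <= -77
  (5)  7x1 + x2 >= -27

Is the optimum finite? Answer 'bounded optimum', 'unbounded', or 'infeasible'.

bounded optimum

Corner points and Z = -4x1 - 5x2:
  (-221/15, 1933/15) → Z = -2927/5
  (-33/40, 88/5) → Z = -847/10
  (-37/2, 205/2) → Z = -877/2
  (-185/36, 323/36) → Z = -875/36
The feasible region has finitely many vertices and no improving ray; the minimum is -2927/5 at (-221/15, 1933/15).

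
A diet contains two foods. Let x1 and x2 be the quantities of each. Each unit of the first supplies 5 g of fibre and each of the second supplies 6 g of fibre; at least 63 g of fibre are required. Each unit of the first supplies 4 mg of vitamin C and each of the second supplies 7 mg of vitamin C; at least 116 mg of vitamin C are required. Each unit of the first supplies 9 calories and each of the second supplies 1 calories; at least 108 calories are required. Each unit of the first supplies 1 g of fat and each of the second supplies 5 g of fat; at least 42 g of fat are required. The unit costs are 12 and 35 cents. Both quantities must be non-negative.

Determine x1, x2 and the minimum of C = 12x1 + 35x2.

x1 = 22, x2 = 4, minimum C = 404

Vertices and C = 12x1 + 35x2:
  (0, 108) → C = 3780
  (42, 0) → C = 504
  (640/59, 612/59) → C = 29100/59
  (22, 4) → C = 404
The feasible region is unbounded (it extends along (0, 1), (1, 0)), but C strictly increases along every unbounded feasible direction, so there is no improving ray and the minimum is attained at a vertex.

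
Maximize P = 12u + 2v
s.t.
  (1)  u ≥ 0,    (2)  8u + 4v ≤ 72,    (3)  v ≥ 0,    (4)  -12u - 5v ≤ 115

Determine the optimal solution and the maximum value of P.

u = 9, v = 0, maximum P = 108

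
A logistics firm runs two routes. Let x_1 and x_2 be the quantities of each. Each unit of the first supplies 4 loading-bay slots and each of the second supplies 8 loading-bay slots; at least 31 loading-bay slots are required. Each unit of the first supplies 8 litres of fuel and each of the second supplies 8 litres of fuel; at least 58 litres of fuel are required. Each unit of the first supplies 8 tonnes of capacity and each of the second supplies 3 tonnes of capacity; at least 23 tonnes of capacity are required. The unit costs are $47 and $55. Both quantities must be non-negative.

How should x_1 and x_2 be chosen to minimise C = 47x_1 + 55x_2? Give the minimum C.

Vertices and C = 47x_1 + 55x_2:
  (0, 23/3) → C = 1265/3
  (31/4, 0) → C = 1457/4
  (27/4, 1/2) → C = 1379/4
  (1/4, 7) → C = 1587/4
The feasible region is unbounded (it extends along (0, 1), (1, 0)), but C strictly increases along every unbounded feasible direction, so there is no improving ray and the minimum is attained at a vertex.

x_1 = 27/4, x_2 = 1/2, minimum C = 1379/4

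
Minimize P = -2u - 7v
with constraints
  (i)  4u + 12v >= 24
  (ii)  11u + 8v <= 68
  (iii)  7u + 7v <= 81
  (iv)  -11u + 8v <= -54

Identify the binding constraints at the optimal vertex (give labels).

Feasible corners and P = -2u - 7v:
  (156/25, -2/25) → P = -298/25
  (210/41, 12/41) → P = -504/41
  (61/11, 7/8) → P = -1515/88

The minimum is at (61/11, 7/8). Substituting into each constraint, equality holds for (ii) and (iv); the remaining constraints have slack.

(ii) and (iv)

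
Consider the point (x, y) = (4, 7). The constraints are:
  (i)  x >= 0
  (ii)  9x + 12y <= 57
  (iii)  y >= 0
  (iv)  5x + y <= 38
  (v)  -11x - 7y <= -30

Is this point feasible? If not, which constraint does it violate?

not feasible — violates (ii)

Constraint (ii): 9x + 12y = 120, which is not ≤ 57. All other constraints are satisfied.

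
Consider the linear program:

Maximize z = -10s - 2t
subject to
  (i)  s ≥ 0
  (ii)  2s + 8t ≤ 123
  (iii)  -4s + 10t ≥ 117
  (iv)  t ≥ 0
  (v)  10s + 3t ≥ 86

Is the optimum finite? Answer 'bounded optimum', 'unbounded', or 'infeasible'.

Corner points and z = -10s - 2t:
  (147/26, 363/26) → z = -1098/13
  (319/74, 529/37) → z = -2653/37
  (509/112, 757/56) → z = -4059/56
The feasible region has finitely many vertices and no improving ray; the maximum is -2653/37 at (319/74, 529/37).

bounded optimum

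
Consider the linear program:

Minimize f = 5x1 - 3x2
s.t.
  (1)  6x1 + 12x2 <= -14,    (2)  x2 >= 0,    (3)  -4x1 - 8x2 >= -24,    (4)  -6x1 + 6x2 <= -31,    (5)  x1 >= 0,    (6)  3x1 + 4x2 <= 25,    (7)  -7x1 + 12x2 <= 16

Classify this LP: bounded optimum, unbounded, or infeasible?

The boundaries 6x1 + 12x2 = -14 and -6x1 + 6x2 = -31 meet at (8/3, -5/2), but that point violates x2 ≥ 0. Every candidate vertex is excluded by some other constraint, so the feasible region is empty.

infeasible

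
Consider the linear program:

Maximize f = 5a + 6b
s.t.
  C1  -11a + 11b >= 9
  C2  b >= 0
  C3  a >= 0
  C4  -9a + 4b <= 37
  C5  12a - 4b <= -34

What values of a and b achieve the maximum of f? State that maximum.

Extreme points and f = 5a + 6b:
  (0, 37/4) → f = 111/2
  (0, 17/2) → f = 51
  (1, 23/2) → f = 74

The optimum lies where -9a + 4b = 37 and 12a - 4b = -34.
Solving simultaneously gives a = 1, b = 23/2.

a = 1, b = 23/2, maximum f = 74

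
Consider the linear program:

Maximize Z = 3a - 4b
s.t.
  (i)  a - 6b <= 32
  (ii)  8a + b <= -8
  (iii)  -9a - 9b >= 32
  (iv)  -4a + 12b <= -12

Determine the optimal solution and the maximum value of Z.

a = -16/49, b = -264/49, maximum Z = 144/7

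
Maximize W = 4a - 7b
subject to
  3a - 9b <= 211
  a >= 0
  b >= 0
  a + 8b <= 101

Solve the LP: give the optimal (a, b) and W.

Extreme points and W = 4a - 7b:
  (211/3, 0) → W = 844/3
  (2597/33, 92/33) → W = 3248/11
  (0, 0) → W = 0
  (0, 101/8) → W = -707/8

a = 2597/33, b = 92/33, maximum W = 3248/11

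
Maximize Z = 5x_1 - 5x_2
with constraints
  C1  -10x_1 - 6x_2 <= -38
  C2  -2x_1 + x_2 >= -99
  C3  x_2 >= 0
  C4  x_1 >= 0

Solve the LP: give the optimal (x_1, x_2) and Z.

x_1 = 99/2, x_2 = 0, maximum Z = 495/2

Extreme points and Z = 5x_1 - 5x_2:
  (19/5, 0) → Z = 19
  (0, 19/3) → Z = -95/3
  (99/2, 0) → Z = 495/2
The feasible region is unbounded (it extends along (0, 1), (1, 2)), but Z strictly decreases along every unbounded feasible direction, so there is no improving ray and the maximum is attained at a vertex.

At the optimal vertex, -2x_1 + x_2 = -99 and x_2 = 0.
Solving simultaneously gives x_1 = 99/2, x_2 = 0.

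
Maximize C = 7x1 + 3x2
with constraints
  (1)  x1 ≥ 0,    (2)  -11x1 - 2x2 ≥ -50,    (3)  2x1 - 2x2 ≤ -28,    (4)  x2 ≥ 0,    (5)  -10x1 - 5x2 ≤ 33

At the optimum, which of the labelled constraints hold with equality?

(1) and (2)

Feasible corners and C = 7x1 + 3x2:
  (0, 25) → C = 75
  (0, 14) → C = 42
  (22/13, 204/13) → C = 766/13

The maximum is at (0, 25). Substituting into each constraint, equality holds for (1) and (2); the remaining constraints have slack.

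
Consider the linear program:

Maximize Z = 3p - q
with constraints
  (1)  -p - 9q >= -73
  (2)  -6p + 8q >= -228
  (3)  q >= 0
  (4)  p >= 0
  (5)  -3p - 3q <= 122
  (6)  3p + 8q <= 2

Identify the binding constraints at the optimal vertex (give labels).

(3) and (6)

Vertices and Z = 3p - q:
  (0, 0) → Z = 0
  (2/3, 0) → Z = 2
  (0, 1/4) → Z = -1/4

The maximum is at (2/3, 0). Substituting into each constraint, equality holds for (3) and (6); the remaining constraints have slack.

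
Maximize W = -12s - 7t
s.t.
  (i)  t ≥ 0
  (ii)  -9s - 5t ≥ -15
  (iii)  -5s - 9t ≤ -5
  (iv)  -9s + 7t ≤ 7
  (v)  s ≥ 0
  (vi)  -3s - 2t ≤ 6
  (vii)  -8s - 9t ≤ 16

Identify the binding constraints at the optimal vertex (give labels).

(iii) and (v)

Corner points and W = -12s - 7t:
  (5/3, 0) → W = -20
  (1, 0) → W = -12
  (35/54, 11/6) → W = -371/18
  (0, 5/9) → W = -35/9
  (0, 1) → W = -7

The maximum is at (0, 5/9). Substituting into each constraint, equality holds for (iii) and (v); the remaining constraints have slack.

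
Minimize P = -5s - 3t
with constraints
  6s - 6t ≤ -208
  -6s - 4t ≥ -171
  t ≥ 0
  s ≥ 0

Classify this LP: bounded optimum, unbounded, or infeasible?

Extreme points and P = -5s - 3t:
  (97/30, 379/10) → P = -1948/15
  (0, 104/3) → P = -104
  (0, 171/4) → P = -513/4
The feasible region has finitely many vertices and no improving ray; the minimum is -1948/15 at (97/30, 379/10).

bounded optimum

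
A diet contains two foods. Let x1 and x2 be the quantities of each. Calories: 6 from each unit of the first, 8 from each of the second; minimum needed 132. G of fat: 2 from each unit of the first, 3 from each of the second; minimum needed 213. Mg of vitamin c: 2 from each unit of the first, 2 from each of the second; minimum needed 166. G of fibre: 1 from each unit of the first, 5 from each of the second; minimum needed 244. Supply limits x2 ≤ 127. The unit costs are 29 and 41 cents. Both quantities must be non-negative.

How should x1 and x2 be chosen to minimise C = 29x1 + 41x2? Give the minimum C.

The feasible region is unbounded (it extends along (1, 0)), but C strictly increases along every unbounded feasible direction, so there is no improving ray and the minimum is attained at a vertex.

The optimum lies where 2x1 + 3x2 = 213 and 2x1 + 2x2 = 166.
Solving simultaneously gives x1 = 36, x2 = 47.

x1 = 36, x2 = 47, minimum C = 2971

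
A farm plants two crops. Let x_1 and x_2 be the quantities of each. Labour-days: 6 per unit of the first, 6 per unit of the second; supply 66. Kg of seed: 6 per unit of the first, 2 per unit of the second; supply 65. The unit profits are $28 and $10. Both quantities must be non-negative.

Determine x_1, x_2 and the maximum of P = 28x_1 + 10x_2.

x_1 = 43/4, x_2 = 1/4, maximum P = 607/2

Feasible corners and P = 28x_1 + 10x_2:
  (0, 0) → P = 0
  (0, 11) → P = 110
  (65/6, 0) → P = 910/3
  (43/4, 1/4) → P = 607/2

At the optimal vertex, 6x_1 + 6x_2 = 66 and 6x_1 + 2x_2 = 65.
Solving simultaneously gives x_1 = 43/4, x_2 = 1/4.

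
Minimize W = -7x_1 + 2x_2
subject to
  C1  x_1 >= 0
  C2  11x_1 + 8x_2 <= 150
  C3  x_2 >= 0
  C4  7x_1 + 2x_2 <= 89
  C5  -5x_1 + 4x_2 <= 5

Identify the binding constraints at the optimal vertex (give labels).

C3 and C4

Extreme points and W = -7x_1 + 2x_2:
  (0, 0) → W = 0
  (0, 5/4) → W = 5/2
  (206/17, 71/34) → W = -1371/17
  (20/3, 115/12) → W = -55/2
  (89/7, 0) → W = -89

The minimum is at (89/7, 0). Substituting into each constraint, equality holds for C3 and C4; the remaining constraints have slack.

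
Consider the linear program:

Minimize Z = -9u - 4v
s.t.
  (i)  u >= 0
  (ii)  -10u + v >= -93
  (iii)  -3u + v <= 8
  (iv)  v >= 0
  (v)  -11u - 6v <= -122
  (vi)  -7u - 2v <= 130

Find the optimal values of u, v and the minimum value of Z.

u = 101/7, v = 359/7, minimum Z = -335

Feasible corners and Z = -9u - 4v:
  (101/7, 359/7) → Z = -335
  (680/71, 197/71) → Z = -6908/71
  (74/29, 454/29) → Z = -2482/29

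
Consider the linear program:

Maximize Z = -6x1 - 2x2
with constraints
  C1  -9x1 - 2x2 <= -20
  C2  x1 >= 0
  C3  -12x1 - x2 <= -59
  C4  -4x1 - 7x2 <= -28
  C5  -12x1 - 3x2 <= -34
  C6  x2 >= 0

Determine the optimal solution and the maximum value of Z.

Feasible corners and Z = -6x1 - 2x2:
  (0, 59) → Z = -118
  (77/16, 5/4) → Z = -251/8
  (7, 0) → Z = -42
The feasible region is unbounded (it extends along (0, 1), (1, 0)), but Z strictly decreases along every unbounded feasible direction, so there is no improving ray and the maximum is attained at a vertex.

The binding constraints are -12x1 - x2 = -59 and -4x1 - 7x2 = -28.
Solving simultaneously gives x1 = 77/16, x2 = 5/4.

x1 = 77/16, x2 = 5/4, maximum Z = -251/8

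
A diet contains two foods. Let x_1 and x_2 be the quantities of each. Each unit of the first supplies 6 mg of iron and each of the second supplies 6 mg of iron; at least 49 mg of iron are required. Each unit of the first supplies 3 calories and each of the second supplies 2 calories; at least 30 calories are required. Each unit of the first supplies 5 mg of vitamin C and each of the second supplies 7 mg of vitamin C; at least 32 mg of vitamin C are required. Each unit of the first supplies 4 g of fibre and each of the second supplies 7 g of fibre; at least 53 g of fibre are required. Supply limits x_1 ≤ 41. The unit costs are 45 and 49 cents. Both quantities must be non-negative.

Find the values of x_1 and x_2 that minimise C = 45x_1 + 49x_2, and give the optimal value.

x_1 = 8, x_2 = 3, minimum C = 507

Vertices and C = 45x_1 + 49x_2:
  (0, 15) → C = 735
  (53/4, 0) → C = 2385/4
  (41, 0) → C = 1845
  (8, 3) → C = 507
The feasible region is unbounded (it extends along (0, 1)), but C strictly increases along every unbounded feasible direction, so there is no improving ray and the minimum is attained at a vertex.

The binding constraints are 3x_1 + 2x_2 = 30 and 4x_1 + 7x_2 = 53.
Solving simultaneously gives x_1 = 8, x_2 = 3.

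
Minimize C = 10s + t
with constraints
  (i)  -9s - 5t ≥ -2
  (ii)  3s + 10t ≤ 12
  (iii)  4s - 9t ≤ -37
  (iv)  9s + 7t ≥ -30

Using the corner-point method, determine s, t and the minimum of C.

Corner points and C = 10s + t:
  (-262/67, 159/67) → C = -2461/67
  (-128/23, 66/23) → C = -1214/23
  (-529/109, 213/109) → C = -5077/109

The binding constraints are 3s + 10t = 12 and 9s + 7t = -30.
Solving simultaneously gives s = -128/23, t = 66/23.

s = -128/23, t = 66/23, minimum C = -1214/23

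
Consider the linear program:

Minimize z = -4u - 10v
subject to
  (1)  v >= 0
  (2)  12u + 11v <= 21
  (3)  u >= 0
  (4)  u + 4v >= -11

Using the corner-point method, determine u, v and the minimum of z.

Vertices and z = -4u - 10v:
  (7/4, 0) → z = -7
  (0, 0) → z = 0
  (0, 21/11) → z = -210/11

The binding constraints are 12u + 11v = 21 and u = 0.
Solving simultaneously gives u = 0, v = 21/11.

u = 0, v = 21/11, minimum z = -210/11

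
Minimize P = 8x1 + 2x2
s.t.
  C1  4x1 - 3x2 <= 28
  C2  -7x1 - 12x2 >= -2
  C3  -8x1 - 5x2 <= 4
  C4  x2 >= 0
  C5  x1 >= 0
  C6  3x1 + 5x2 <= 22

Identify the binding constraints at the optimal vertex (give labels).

Extreme points and P = 8x1 + 2x2:
  (2/7, 0) → P = 16/7
  (0, 1/6) → P = 1/3
  (0, 0) → P = 0

The minimum is at (0, 0). Substituting into each constraint, equality holds for C4 and C5; the remaining constraints have slack.

C4 and C5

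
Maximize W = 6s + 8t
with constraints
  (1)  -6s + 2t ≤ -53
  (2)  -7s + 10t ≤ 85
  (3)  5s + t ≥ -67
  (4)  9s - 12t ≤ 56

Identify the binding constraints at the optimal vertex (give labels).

Corner points and W = 6s + 8t:
  (350/23, 881/46) → W = 5624/23
  (262/27, 47/18) → W = 712/9
  (790/3, 1157/6) → W = 9368/3

The maximum is at (790/3, 1157/6). Substituting into each constraint, equality holds for (2) and (4); the remaining constraints have slack.

(2) and (4)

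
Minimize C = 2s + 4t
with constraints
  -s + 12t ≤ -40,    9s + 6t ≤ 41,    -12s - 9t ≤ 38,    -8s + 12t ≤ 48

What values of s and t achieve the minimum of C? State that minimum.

s = 199/3, t = -278/3, minimum C = -238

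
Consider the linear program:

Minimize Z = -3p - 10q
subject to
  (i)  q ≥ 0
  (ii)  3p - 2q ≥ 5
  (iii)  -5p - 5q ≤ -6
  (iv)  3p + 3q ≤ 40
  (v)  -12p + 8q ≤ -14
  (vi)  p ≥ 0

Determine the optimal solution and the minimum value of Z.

Feasible corners and Z = -3p - 10q:
  (5/3, 0) → Z = -5
  (40/3, 0) → Z = -40
  (19/3, 7) → Z = -89

At the optimal vertex, 3p - 2q = 5 and 3p + 3q = 40.
Solving simultaneously gives p = 19/3, q = 7.

p = 19/3, q = 7, minimum Z = -89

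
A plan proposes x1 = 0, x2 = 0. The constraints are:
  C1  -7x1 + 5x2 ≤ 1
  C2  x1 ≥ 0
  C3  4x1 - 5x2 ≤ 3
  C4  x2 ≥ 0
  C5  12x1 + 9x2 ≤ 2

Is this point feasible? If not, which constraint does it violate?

C1: 0 ≤ 1 ✓
C2: 0 ≥ 0 ✓
C3: 0 ≤ 3 ✓
C4: 0 ≥ 0 ✓
C5: 0 ≤ 2 ✓

feasible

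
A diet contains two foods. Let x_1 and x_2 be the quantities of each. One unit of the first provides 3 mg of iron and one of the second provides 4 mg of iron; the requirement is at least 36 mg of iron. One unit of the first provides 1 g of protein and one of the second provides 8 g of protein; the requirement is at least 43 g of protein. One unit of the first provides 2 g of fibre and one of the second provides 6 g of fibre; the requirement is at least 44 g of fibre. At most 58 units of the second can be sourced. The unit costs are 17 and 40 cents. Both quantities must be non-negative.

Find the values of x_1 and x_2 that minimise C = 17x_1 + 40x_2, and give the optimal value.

The feasible region is unbounded (it extends along (1, 0)), but C strictly increases along every unbounded feasible direction, so there is no improving ray and the minimum is attained at a vertex.

The binding constraints are 3x_1 + 4x_2 = 36 and 2x_1 + 6x_2 = 44.
Solving simultaneously gives x_1 = 4, x_2 = 6.

x_1 = 4, x_2 = 6, minimum C = 308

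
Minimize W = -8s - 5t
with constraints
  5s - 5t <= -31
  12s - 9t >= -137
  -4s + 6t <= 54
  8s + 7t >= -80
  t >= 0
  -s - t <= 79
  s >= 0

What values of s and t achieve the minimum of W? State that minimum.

s = 42/5, t = 73/5, minimum W = -701/5

Corner points and W = -8s - 5t:
  (42/5, 73/5) → W = -701/5
  (0, 31/5) → W = -31
  (0, 9) → W = -45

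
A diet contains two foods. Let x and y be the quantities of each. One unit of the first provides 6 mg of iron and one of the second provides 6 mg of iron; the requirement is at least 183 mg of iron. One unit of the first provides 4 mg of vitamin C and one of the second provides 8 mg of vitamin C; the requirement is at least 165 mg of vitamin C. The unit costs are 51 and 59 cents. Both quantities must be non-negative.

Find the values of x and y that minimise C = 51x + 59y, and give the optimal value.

x = 79/4, y = 43/4, minimum C = 3283/2

Corner points and C = 51x + 59y:
  (0, 61/2) → C = 3599/2
  (165/4, 0) → C = 8415/4
  (79/4, 43/4) → C = 3283/2
The feasible region is unbounded (it extends along (0, 1), (1, 0)), but C strictly increases along every unbounded feasible direction, so there is no improving ray and the minimum is attained at a vertex.

The optimum lies where 6x + 6y = 183 and 4x + 8y = 165.
Solving simultaneously gives x = 79/4, y = 43/4.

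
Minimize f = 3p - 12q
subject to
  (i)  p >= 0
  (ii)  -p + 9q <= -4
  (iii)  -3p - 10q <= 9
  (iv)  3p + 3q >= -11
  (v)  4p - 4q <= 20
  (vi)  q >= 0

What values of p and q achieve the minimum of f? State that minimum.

p = 4, q = 0, minimum f = 12

Feasible corners and f = 3p - 12q:
  (41/8, 1/8) → f = 111/8
  (4, 0) → f = 12
  (5, 0) → f = 15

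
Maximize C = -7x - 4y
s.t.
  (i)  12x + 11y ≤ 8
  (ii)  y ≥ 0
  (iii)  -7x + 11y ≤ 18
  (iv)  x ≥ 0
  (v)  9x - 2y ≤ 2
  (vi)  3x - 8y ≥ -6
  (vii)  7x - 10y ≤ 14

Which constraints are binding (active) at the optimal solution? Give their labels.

Extreme points and C = -7x - 4y:
  (0, 8/11) → C = -32/11
  (38/123, 16/41) → C = -458/123
  (0, 0) → C = 0
  (2/9, 0) → C = -14/9

The maximum is at (0, 0). Substituting into each constraint, equality holds for (ii) and (iv); the remaining constraints have slack.

(ii) and (iv)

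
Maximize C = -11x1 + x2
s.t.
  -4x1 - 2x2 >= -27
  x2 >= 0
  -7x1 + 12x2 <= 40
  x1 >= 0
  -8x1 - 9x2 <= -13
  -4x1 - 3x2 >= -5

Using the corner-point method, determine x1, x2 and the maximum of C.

Corner points and C = -11x1 + x2:
  (0, 13/9) → C = 13/9
  (0, 5/3) → C = 5/3
  (1/2, 1) → C = -9/2

x1 = 0, x2 = 5/3, maximum C = 5/3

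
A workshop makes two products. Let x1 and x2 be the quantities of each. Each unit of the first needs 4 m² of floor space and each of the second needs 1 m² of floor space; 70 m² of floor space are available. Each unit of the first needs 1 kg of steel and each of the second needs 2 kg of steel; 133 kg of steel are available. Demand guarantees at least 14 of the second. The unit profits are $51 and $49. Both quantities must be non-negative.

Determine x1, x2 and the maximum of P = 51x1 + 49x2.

x1 = 1, x2 = 66, maximum P = 3285

Corner points and P = 51x1 + 49x2:
  (0, 133/2) → P = 6517/2
  (0, 14) → P = 686
  (1, 66) → P = 3285
  (14, 14) → P = 1400

The binding constraints are 4x1 + x2 = 70 and x1 + 2x2 = 133.
Solving simultaneously gives x1 = 1, x2 = 66.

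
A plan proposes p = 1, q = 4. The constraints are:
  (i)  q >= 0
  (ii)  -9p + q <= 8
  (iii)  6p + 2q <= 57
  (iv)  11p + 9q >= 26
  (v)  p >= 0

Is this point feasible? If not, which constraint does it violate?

feasible

(i): 4 ≥ 0 ✓
(ii): -5 ≤ 8 ✓
(iii): 14 ≤ 57 ✓
(iv): 47 ≥ 26 ✓
(v): 1 ≥ 0 ✓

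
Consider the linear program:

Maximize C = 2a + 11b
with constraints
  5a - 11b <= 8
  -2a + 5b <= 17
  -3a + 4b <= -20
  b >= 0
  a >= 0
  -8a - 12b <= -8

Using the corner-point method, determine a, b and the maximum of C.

a = 227/3, b = 101/3, maximum C = 1565/3

Feasible corners and C = 2a + 11b:
  (227/3, 101/3) → C = 1565/3
  (188/13, 76/13) → C = 1212/13
  (24, 13) → C = 191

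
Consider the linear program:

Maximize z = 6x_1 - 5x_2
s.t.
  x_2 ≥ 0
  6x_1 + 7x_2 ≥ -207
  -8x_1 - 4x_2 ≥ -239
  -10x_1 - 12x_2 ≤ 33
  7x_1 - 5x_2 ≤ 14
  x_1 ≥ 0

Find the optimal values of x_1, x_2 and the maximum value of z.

Extreme points and z = 6x_1 - 5x_2:
  (2, 0) → z = 12
  (0, 0) → z = 0
  (1251/68, 1561/68) → z = -299/68
  (0, 239/4) → z = -1195/4

x_1 = 2, x_2 = 0, maximum z = 12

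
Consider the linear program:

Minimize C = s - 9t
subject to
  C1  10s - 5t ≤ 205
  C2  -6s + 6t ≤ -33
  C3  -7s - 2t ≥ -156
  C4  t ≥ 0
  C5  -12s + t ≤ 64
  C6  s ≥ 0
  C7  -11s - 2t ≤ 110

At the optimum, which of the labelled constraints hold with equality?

Vertices and C = s - 9t:
  (238/11, 25/11) → C = 13/11
  (41/2, 0) → C = 41/2
  (167/9, 235/18) → C = -1781/18
  (11/2, 0) → C = 11/2

The minimum is at (167/9, 235/18). Substituting into each constraint, equality holds for C2 and C3; the remaining constraints have slack.

C2 and C3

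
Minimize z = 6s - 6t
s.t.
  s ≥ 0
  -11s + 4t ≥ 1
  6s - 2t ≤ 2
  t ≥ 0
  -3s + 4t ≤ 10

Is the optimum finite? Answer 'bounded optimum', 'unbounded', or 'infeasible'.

bounded optimum

Feasible corners and z = 6s - 6t:
  (0, 1/4) → z = -3/2
  (0, 5/2) → z = -15
  (9/8, 107/32) → z = -213/16
The feasible region has finitely many vertices and no improving ray; the minimum is -15 at (0, 5/2).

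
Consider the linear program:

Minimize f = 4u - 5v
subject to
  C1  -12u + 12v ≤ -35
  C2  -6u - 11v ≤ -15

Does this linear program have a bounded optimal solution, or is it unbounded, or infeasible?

unbounded

From the feasible point (565/204, -5/34), moving in the direction (12, 12) keeps every constraint satisfied while f decreases without bound.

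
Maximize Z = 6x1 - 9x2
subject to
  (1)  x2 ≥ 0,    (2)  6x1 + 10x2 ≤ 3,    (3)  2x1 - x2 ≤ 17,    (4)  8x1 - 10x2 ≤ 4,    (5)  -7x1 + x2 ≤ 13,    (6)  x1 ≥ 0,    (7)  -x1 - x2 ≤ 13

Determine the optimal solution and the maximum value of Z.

x1 = 1/2, x2 = 0, maximum Z = 3

The optimum lies where x2 = 0 and 6x1 + 10x2 = 3.
Solving simultaneously gives x1 = 1/2, x2 = 0.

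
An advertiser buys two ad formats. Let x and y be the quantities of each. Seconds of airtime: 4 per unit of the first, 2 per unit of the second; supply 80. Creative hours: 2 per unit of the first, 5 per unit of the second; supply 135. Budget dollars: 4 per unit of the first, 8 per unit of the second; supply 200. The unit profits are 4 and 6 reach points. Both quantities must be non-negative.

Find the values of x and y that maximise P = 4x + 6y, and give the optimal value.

Corner points and P = 4x + 6y:
  (0, 0) → P = 0
  (0, 25) → P = 150
  (20, 0) → P = 80
  (10, 20) → P = 160

The binding constraints are 4x + 2y = 80 and 4x + 8y = 200.
Solving simultaneously gives x = 10, y = 20.

x = 10, y = 20, maximum P = 160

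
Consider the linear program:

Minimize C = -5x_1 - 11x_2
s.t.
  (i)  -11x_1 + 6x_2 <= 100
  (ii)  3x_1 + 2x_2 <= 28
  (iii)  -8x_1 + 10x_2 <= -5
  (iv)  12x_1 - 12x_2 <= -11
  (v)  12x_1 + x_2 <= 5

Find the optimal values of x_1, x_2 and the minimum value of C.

x_1 = -85/12, x_2 = -37/6, minimum C = 413/4

Feasible corners and C = -5x_1 - 11x_2:
  (-515/31, -855/62) → C = 14555/62
  (-189/10, -1079/60) → C = 17539/60
  (-85/12, -37/6) → C = 413/4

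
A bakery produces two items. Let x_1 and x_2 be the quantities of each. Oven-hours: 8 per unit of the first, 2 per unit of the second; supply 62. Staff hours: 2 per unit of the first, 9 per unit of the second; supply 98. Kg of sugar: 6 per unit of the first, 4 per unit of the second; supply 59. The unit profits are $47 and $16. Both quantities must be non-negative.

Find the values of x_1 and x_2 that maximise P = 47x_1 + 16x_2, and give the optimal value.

Vertices and P = 47x_1 + 16x_2:
  (0, 0) → P = 0
  (0, 98/9) → P = 1568/9
  (31/4, 0) → P = 1457/4
  (13/2, 5) → P = 771/2
  (139/46, 235/23) → P = 611/2

The optimum lies where 8x_1 + 2x_2 = 62 and 6x_1 + 4x_2 = 59.
Solving simultaneously gives x_1 = 13/2, x_2 = 5.

x_1 = 13/2, x_2 = 5, maximum P = 771/2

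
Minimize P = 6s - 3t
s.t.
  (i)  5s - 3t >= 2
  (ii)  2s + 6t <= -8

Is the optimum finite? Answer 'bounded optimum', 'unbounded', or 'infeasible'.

From the feasible point (-1/3, -11/9), moving in the direction (-3, -5) keeps every constraint satisfied while P decreases without bound.

unbounded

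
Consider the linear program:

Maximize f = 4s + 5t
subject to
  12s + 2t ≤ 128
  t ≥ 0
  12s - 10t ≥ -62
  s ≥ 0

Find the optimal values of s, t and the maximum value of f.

Corner points and f = 4s + 5t:
  (32/3, 0) → f = 128/3
  (289/36, 95/6) → f = 2003/18
  (0, 0) → f = 0
  (0, 31/5) → f = 31

At the optimal vertex, 12s + 2t = 128 and 12s - 10t = -62.
Solving simultaneously gives s = 289/36, t = 95/6.

s = 289/36, t = 95/6, maximum f = 2003/18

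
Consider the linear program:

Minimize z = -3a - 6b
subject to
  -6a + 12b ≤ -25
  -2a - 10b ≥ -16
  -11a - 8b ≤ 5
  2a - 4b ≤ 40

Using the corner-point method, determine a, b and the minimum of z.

Corner points and z = -3a - 6b:
  (221/42, 23/42) → z = -267/14
  (7/9, -61/36) → z = 47/6
  (116/7, -12/7) → z = -276/7
  (5, -15/2) → z = 30

The optimum lies where -2a - 10b = -16 and 2a - 4b = 40.
Solving simultaneously gives a = 116/7, b = -12/7.

a = 116/7, b = -12/7, minimum z = -276/7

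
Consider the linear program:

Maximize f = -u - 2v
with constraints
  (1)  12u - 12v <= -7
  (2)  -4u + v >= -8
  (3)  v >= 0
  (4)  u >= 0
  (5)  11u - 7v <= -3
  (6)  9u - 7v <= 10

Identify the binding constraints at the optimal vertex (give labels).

(1) and (4)

Vertices and f = -u - 2v:
  (0, 7/12) → f = -7/6
  (13/48, 41/48) → f = -95/48
  (59/17, 100/17) → f = -259/17
The feasible region is unbounded (it extends along (0, 1), (1, 4)), but f strictly decreases along every unbounded feasible direction, so there is no improving ray and the maximum is attained at a vertex.

The maximum is at (0, 7/12). Substituting into each constraint, equality holds for (1) and (4); the remaining constraints have slack.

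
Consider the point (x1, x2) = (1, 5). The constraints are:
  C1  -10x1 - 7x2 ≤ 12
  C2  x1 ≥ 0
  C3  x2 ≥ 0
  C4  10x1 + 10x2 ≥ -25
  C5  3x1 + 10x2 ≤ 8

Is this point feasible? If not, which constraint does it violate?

Constraint C5: 3x1 + 10x2 = 53, which is not ≤ 8. All other constraints are satisfied.

not feasible — violates C5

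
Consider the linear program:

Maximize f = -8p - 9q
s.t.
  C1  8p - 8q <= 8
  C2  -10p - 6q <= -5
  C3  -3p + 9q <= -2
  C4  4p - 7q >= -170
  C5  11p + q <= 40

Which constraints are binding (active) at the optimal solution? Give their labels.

Corner points and f = -8p - 9q:
  (11/16, -5/16) → f = -43/16
  (7/6, 1/6) → f = -65/6
  (19/36, -5/108) → f = -137/36

The maximum is at (11/16, -5/16). Substituting into each constraint, equality holds for C1 and C2; the remaining constraints have slack.

C1 and C2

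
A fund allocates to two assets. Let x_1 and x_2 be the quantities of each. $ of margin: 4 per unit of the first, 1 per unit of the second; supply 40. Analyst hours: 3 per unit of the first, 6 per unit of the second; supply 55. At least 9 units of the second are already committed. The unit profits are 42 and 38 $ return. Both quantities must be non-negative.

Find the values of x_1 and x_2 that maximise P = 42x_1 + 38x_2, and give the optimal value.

x_1 = 1/3, x_2 = 9, maximum P = 356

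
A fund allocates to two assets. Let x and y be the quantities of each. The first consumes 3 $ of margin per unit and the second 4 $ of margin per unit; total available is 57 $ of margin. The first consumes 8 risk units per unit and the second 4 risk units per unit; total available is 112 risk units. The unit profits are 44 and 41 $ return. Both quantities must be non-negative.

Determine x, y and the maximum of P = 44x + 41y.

x = 11, y = 6, maximum P = 730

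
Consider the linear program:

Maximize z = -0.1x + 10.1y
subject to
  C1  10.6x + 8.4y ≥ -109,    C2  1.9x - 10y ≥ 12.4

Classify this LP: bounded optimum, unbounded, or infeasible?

unbounded

From the feasible point (-24646/3049, -16927/6098), moving in the direction (10, 1.9) keeps every constraint satisfied while z increases without bound.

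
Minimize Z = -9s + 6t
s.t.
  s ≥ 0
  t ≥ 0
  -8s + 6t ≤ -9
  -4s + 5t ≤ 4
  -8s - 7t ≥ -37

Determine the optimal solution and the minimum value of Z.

s = 37/8, t = 0, minimum Z = -333/8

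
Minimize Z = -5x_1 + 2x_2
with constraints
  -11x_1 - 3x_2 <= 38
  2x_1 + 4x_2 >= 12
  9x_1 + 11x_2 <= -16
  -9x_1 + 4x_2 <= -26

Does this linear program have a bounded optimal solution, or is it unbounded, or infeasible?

The boundaries -11x_1 - 3x_2 = 38 and -9x_1 + 4x_2 = -26 meet at (-74/71, -628/71), but that point violates 2x_1 + 4x_2 ≥ 12. Every candidate vertex is excluded by some other constraint, so the feasible region is empty.

infeasible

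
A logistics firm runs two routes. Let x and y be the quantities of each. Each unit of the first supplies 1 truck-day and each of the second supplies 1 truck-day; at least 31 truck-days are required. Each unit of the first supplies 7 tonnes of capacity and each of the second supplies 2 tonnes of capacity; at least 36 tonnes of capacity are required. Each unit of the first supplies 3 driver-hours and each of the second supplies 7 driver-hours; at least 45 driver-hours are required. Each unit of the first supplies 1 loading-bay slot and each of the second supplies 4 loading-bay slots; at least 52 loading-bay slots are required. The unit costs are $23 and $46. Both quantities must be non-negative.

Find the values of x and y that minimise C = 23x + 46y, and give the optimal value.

x = 24, y = 7, minimum C = 874

Extreme points and C = 23x + 46y:
  (0, 31) → C = 1426
  (52, 0) → C = 1196
  (24, 7) → C = 874
The feasible region is unbounded (it extends along (0, 1), (1, 0)), but C strictly increases along every unbounded feasible direction, so there is no improving ray and the minimum is attained at a vertex.

The binding constraints are x + y = 31 and x + 4y = 52.
Solving simultaneously gives x = 24, y = 7.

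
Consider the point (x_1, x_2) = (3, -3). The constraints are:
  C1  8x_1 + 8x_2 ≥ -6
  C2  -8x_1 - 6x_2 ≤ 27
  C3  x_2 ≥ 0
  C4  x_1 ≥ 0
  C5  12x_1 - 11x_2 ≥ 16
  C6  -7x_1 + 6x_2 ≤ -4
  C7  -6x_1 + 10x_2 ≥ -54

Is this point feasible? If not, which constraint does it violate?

not feasible — violates C3

Constraint C3: x_2 = -3, which is not ≥ 0. All other constraints are satisfied.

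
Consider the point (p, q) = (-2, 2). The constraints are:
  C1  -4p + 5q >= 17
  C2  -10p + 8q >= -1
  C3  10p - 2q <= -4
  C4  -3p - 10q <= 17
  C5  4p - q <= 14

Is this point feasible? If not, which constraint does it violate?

feasible

C1: 18 ≥ 17 ✓
C2: 36 ≥ -1 ✓
C3: -24 ≤ -4 ✓
C4: -14 ≤ 17 ✓
C5: -10 ≤ 14 ✓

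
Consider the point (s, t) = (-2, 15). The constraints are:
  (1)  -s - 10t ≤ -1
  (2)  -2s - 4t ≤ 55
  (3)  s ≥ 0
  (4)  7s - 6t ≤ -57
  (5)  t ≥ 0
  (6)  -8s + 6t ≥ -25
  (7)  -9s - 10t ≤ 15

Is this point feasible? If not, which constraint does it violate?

not feasible — violates (3)

Constraint (3): s = -2, which is not ≥ 0. All other constraints are satisfied.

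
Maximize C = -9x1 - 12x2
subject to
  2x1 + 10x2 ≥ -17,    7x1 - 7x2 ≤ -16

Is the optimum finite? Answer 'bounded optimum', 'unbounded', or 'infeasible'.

unbounded

From the feasible point (-93/28, -29/28), moving in the direction (-10, 2) keeps every constraint satisfied while C increases without bound.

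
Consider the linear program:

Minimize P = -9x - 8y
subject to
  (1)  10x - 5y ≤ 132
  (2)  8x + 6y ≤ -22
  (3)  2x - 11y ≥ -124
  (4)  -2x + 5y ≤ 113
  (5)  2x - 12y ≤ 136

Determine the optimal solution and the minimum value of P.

x = -493/50, y = 237/25, minimum P = 129/10

Vertices and P = -9x - 8y:
  (-493/50, 237/25) → P = 129/10
  (46/9, -283/27) → P = 1022/27
  (-623/12, 11/6) → P = 5431/12
  (-1018/7, -249/7) → P = 11154/7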